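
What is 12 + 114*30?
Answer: 3432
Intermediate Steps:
12 + 114*30 = 12 + 3420 = 3432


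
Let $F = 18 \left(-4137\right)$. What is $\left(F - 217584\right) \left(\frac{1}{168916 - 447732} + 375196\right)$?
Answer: $- \frac{15275769864708375}{139408} \approx -1.0958 \cdot 10^{11}$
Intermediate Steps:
$F = -74466$
$\left(F - 217584\right) \left(\frac{1}{168916 - 447732} + 375196\right) = \left(-74466 - 217584\right) \left(\frac{1}{168916 - 447732} + 375196\right) = \left(-74466 - 217584\right) \left(\frac{1}{-278816} + 375196\right) = \left(-74466 - 217584\right) \left(- \frac{1}{278816} + 375196\right) = \left(-292050\right) \frac{104610647935}{278816} = - \frac{15275769864708375}{139408}$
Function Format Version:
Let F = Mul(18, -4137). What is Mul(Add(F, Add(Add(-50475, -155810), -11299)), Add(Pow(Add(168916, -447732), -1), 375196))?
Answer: Rational(-15275769864708375, 139408) ≈ -1.0958e+11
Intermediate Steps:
F = -74466
Mul(Add(F, Add(Add(-50475, -155810), -11299)), Add(Pow(Add(168916, -447732), -1), 375196)) = Mul(Add(-74466, Add(Add(-50475, -155810), -11299)), Add(Pow(Add(168916, -447732), -1), 375196)) = Mul(Add(-74466, Add(-206285, -11299)), Add(Pow(-278816, -1), 375196)) = Mul(Add(-74466, -217584), Add(Rational(-1, 278816), 375196)) = Mul(-292050, Rational(104610647935, 278816)) = Rational(-15275769864708375, 139408)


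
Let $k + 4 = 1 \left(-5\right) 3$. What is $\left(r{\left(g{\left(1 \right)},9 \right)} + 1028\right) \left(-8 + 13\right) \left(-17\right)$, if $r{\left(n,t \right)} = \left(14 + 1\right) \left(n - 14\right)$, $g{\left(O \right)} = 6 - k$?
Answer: $-101405$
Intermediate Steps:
$k = -19$ ($k = -4 + 1 \left(-5\right) 3 = -4 - 15 = -19$)
$g{\left(O \right)} = 25$ ($g{\left(O \right)} = 6 - -19 = 6 + 19 = 25$)
$r{\left(n,t \right)} = -210 + 15 n$ ($r{\left(n,t \right)} = 15 \left(-14 + n\right) = -210 + 15 n$)
$\left(r{\left(g{\left(1 \right)},9 \right)} + 1028\right) \left(-8 + 13\right) \left(-17\right) = \left(\left(-210 + 15 \cdot 25\right) + 1028\right) \left(-8 + 13\right) \left(-17\right) = \left(\left(-210 + 375\right) + 1028\right) 5 \left(-17\right) = \left(165 + 1028\right) \left(-85\right) = 1193 \left(-85\right) = -101405$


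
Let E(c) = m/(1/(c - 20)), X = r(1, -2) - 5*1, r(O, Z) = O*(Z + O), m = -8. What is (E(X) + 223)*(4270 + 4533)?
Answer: 3794093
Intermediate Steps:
r(O, Z) = O*(O + Z)
X = -6 (X = 1*(1 - 2) - 5*1 = 1*(-1) - 5 = -1 - 5 = -6)
E(c) = 160 - 8*c (E(c) = -(-160 + 8*c) = -8*(-20 + c) = 160 - 8*c)
(E(X) + 223)*(4270 + 4533) = ((160 - 8*(-6)) + 223)*(4270 + 4533) = ((160 + 48) + 223)*8803 = (208 + 223)*8803 = 431*8803 = 3794093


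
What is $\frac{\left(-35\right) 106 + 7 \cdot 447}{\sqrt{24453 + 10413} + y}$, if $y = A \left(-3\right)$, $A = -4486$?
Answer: $- \frac{1303183}{30180483} + \frac{581 \sqrt{3874}}{60360966} \approx -0.042581$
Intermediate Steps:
$y = 13458$ ($y = \left(-4486\right) \left(-3\right) = 13458$)
$\frac{\left(-35\right) 106 + 7 \cdot 447}{\sqrt{24453 + 10413} + y} = \frac{\left(-35\right) 106 + 7 \cdot 447}{\sqrt{24453 + 10413} + 13458} = \frac{-3710 + 3129}{\sqrt{34866} + 13458} = - \frac{581}{3 \sqrt{3874} + 13458} = - \frac{581}{13458 + 3 \sqrt{3874}}$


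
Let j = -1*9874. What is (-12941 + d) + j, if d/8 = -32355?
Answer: -281655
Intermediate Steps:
j = -9874
d = -258840 (d = 8*(-32355) = -258840)
(-12941 + d) + j = (-12941 - 258840) - 9874 = -271781 - 9874 = -281655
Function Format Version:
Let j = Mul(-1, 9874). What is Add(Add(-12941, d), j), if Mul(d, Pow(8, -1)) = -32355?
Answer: -281655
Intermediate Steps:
j = -9874
d = -258840 (d = Mul(8, -32355) = -258840)
Add(Add(-12941, d), j) = Add(Add(-12941, -258840), -9874) = Add(-271781, -9874) = -281655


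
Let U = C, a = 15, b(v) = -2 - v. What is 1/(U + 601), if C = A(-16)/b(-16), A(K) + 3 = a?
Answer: 7/4213 ≈ 0.0016615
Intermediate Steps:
A(K) = 12 (A(K) = -3 + 15 = 12)
C = 6/7 (C = 12/(-2 - 1*(-16)) = 12/(-2 + 16) = 12/14 = 12*(1/14) = 6/7 ≈ 0.85714)
U = 6/7 ≈ 0.85714
1/(U + 601) = 1/(6/7 + 601) = 1/(4213/7) = 7/4213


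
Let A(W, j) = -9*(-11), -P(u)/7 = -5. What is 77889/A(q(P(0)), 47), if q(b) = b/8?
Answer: 25963/33 ≈ 786.76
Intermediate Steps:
P(u) = 35 (P(u) = -7*(-5) = 35)
q(b) = b/8 (q(b) = b*(1/8) = b/8)
A(W, j) = 99
77889/A(q(P(0)), 47) = 77889/99 = 77889*(1/99) = 25963/33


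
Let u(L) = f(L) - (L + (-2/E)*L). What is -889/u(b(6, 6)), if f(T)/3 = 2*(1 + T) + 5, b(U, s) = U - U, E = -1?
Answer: -127/3 ≈ -42.333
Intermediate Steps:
b(U, s) = 0
f(T) = 21 + 6*T (f(T) = 3*(2*(1 + T) + 5) = 3*((2 + 2*T) + 5) = 3*(7 + 2*T) = 21 + 6*T)
u(L) = 21 + 3*L (u(L) = (21 + 6*L) - (L + (-2/(-1))*L) = (21 + 6*L) - (L + (-2*(-1))*L) = (21 + 6*L) - (L + 2*L) = (21 + 6*L) - 3*L = 21 + 3*L)
-889/u(b(6, 6)) = -889/(21 + 3*0) = -889/(21 + 0) = -889/21 = -889*1/21 = -127/3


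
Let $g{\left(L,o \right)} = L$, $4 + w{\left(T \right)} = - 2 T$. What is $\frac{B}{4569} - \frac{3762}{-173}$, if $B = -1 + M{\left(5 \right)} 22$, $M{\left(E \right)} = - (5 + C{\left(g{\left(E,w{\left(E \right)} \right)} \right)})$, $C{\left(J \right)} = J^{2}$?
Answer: $\frac{17074225}{790437} \approx 21.601$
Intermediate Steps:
$w{\left(T \right)} = -4 - 2 T$
$M{\left(E \right)} = -5 - E^{2}$ ($M{\left(E \right)} = - (5 + E^{2}) = -5 - E^{2}$)
$B = -661$ ($B = -1 + \left(-5 - 5^{2}\right) 22 = -1 + \left(-5 - 25\right) 22 = -1 - 660 = -661$)
$\frac{B}{4569} - \frac{3762}{-173} = - \frac{661}{4569} - \frac{3762}{-173} = \left(-661\right) \frac{1}{4569} - - \frac{3762}{173} = - \frac{661}{4569} + \frac{3762}{173} = \frac{17074225}{790437}$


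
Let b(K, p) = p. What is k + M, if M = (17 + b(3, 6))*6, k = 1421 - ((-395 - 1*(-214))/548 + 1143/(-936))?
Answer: 22234737/14248 ≈ 1560.6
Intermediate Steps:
k = 20268513/14248 (k = 1421 - ((-395 + 214)*(1/548) + 1143*(-1/936)) = 1421 - (-181*1/548 - 127/104) = 1421 - (-181/548 - 127/104) = 1421 - 1*(-22105/14248) = 1421 + 22105/14248 = 20268513/14248 ≈ 1422.6)
M = 138 (M = (17 + 6)*6 = 23*6 = 138)
k + M = 20268513/14248 + 138 = 22234737/14248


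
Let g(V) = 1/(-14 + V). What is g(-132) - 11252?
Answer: -1642793/146 ≈ -11252.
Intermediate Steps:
g(-132) - 11252 = 1/(-14 - 132) - 11252 = 1/(-146) - 11252 = -1/146 - 11252 = -1642793/146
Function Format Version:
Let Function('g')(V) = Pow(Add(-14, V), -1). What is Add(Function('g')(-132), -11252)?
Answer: Rational(-1642793, 146) ≈ -11252.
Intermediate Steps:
Add(Function('g')(-132), -11252) = Add(Pow(Add(-14, -132), -1), -11252) = Add(Pow(-146, -1), -11252) = Add(Rational(-1, 146), -11252) = Rational(-1642793, 146)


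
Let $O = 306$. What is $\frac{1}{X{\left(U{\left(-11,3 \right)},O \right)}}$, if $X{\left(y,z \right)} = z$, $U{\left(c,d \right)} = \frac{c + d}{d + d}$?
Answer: $\frac{1}{306} \approx 0.003268$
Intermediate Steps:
$U{\left(c,d \right)} = \frac{c + d}{2 d}$
$\frac{1}{X{\left(U{\left(-11,3 \right)},O \right)}} = \frac{1}{306}$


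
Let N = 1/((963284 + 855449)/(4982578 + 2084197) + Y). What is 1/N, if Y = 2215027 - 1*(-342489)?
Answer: 18073391949633/7066775 ≈ 2.5575e+6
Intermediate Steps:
Y = 2557516 (Y = 2215027 + 342489 = 2557516)
N = 7066775/18073391949633 (N = 1/((963284 + 855449)/(4982578 + 2084197) + 2557516) = 1/(1818733/7066775 + 2557516) = 1/(18073391949633/7066775) = 7066775/18073391949633 ≈ 3.9100e-7)
1/N = 1/(7066775/18073391949633) = 18073391949633/7066775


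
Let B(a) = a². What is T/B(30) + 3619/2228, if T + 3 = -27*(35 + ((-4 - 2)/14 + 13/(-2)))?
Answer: 1822043/2339400 ≈ 0.77885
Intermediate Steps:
T = -10653/14 (T = -3 - 27*(35 + ((-4 - 2)/14 + 13/(-2))) = -3 - 27*(35 + (-6*1/14 + 13*(-½))) = -3 - 27*(35 + (-3/7 - 13/2)) = -3 - 27*(35 - 97/14) = -3 - 27*393/14 = -3 - 10611/14 = -10653/14 ≈ -760.93)
T/B(30) + 3619/2228 = -10653/(14*(30²)) + 3619/2228 = -10653/14/900 + 3619*(1/2228) = -10653/14*1/900 + 3619/2228 = -3551/4200 + 3619/2228 = 1822043/2339400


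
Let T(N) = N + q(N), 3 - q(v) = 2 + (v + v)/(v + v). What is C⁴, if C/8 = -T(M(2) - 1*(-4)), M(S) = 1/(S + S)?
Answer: 1336336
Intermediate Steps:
M(S) = 1/(2*S)
q(v) = 0 (q(v) = 3 - (2 + (v + v)/(v + v)) = 3 - (2 + (2*v)/((2*v))) = 3 - (2 + (2*v)*(1/(2*v))) = 3 - (2 + 1) = 3 - 1*3 = 3 - 3 = 0)
T(N) = N (T(N) = N + 0 = N)
C = -34 (C = 8*(-((½)/2 - 1*(-4))) = 8*(-((½)*(½) + 4)) = 8*(-(¼ + 4)) = 8*(-1*17/4) = 8*(-17/4) = -34)
C⁴ = (-34)⁴ = 1336336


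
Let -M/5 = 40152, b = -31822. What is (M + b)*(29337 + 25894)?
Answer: -12845736442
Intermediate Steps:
M = -200760 (M = -5*40152 = -200760)
(M + b)*(29337 + 25894) = (-200760 - 31822)*(29337 + 25894) = -232582*55231 = -12845736442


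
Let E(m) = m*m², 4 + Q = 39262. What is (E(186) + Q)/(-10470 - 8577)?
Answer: -2158038/6349 ≈ -339.90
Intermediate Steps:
Q = 39258 (Q = -4 + 39262 = 39258)
E(m) = m³
(E(186) + Q)/(-10470 - 8577) = (186³ + 39258)/(-10470 - 8577) = (6434856 + 39258)/(-19047) = 6474114*(-1/19047) = -2158038/6349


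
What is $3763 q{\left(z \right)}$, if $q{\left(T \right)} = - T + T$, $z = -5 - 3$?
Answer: $0$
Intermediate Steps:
$z = -8$
$q{\left(T \right)} = 0$
$3763 q{\left(z \right)} = 3763 \cdot 0 = 0$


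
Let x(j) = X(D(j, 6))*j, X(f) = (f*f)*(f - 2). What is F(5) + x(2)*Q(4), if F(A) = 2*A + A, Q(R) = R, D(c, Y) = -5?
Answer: -1385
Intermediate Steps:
X(f) = f²*(-2 + f)
F(A) = 3*A
x(j) = -175*j (x(j) = ((-5)²*(-2 - 5))*j = (25*(-7))*j = -175*j)
F(5) + x(2)*Q(4) = 3*5 - 175*2*4 = 15 - 350*4 = 15 - 1400 = -1385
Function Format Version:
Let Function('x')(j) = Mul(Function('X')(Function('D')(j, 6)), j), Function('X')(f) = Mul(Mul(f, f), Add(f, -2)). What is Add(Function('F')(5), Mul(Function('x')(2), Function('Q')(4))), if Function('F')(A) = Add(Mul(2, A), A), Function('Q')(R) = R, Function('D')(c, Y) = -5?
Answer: -1385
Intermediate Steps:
Function('X')(f) = Mul(Pow(f, 2), Add(-2, f))
Function('F')(A) = Mul(3, A)
Function('x')(j) = Mul(-175, j) (Function('x')(j) = Mul(Mul(Pow(-5, 2), Add(-2, -5)), j) = Mul(Mul(25, -7), j) = Mul(-175, j))
Add(Function('F')(5), Mul(Function('x')(2), Function('Q')(4))) = Add(Mul(3, 5), Mul(Mul(-175, 2), 4)) = Add(15, Mul(-350, 4)) = Add(15, -1400) = -1385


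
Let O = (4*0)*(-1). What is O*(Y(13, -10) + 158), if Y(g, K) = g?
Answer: 0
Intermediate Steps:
O = 0 (O = 0*(-1) = 0)
O*(Y(13, -10) + 158) = 0*(13 + 158) = 0*171 = 0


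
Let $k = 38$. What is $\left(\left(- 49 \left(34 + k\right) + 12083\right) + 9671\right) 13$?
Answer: $236938$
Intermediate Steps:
$\left(\left(- 49 \left(34 + k\right) + 12083\right) + 9671\right) 13 = \left(\left(- 49 \left(34 + 38\right) + 12083\right) + 9671\right) 13 = \left(\left(\left(-49\right) 72 + 12083\right) + 9671\right) 13 = \left(\left(-3528 + 12083\right) + 9671\right) 13 = \left(8555 + 9671\right) 13 = 18226 \cdot 13 = 236938$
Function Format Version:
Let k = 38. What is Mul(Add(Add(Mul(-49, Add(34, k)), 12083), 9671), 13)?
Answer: 236938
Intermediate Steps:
Mul(Add(Add(Mul(-49, Add(34, k)), 12083), 9671), 13) = Mul(Add(Add(Mul(-49, Add(34, 38)), 12083), 9671), 13) = Mul(Add(Add(Mul(-49, 72), 12083), 9671), 13) = Mul(Add(Add(-3528, 12083), 9671), 13) = Mul(Add(8555, 9671), 13) = Mul(18226, 13) = 236938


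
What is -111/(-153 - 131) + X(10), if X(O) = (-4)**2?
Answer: 4655/284 ≈ 16.391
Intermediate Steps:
X(O) = 16
-111/(-153 - 131) + X(10) = -111/(-153 - 131) + 16 = -111/(-284) + 16 = -111*(-1/284) + 16 = 111/284 + 16 = 4655/284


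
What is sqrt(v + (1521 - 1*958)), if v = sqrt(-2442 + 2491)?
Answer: sqrt(570) ≈ 23.875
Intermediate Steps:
v = 7 (v = sqrt(49) = 7)
sqrt(v + (1521 - 1*958)) = sqrt(7 + (1521 - 1*958)) = sqrt(7 + (1521 - 958)) = sqrt(7 + 563) = sqrt(570)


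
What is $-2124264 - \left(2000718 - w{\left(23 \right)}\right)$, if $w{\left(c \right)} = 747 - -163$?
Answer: $-4124072$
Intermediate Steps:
$w{\left(c \right)} = 910$ ($w{\left(c \right)} = 747 + 163 = 910$)
$-2124264 - \left(2000718 - w{\left(23 \right)}\right) = -2124264 - \left(2000718 - 910\right) = -2124264 - 1999808 = -4124072$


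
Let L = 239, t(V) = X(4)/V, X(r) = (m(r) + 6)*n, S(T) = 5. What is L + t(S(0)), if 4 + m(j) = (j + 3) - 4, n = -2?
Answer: 237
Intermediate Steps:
m(j) = -5 + j (m(j) = -4 + ((j + 3) - 4) = -4 + ((3 + j) - 4) = -4 + (-1 + j) = -5 + j)
X(r) = -2 - 2*r (X(r) = ((-5 + r) + 6)*(-2) = (1 + r)*(-2) = -2 - 2*r)
t(V) = -10/V (t(V) = (-2 - 2*4)/V = (-2 - 8)/V = -10/V)
L + t(S(0)) = 239 - 10/5 = 239 - 10*⅕ = 239 - 2 = 237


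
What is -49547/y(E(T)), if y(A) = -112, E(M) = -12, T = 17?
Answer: 49547/112 ≈ 442.38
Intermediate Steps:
-49547/y(E(T)) = -49547/(-112) = -49547*(-1/112) = 49547/112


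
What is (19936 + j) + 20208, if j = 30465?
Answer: 70609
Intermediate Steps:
(19936 + j) + 20208 = (19936 + 30465) + 20208 = 50401 + 20208 = 70609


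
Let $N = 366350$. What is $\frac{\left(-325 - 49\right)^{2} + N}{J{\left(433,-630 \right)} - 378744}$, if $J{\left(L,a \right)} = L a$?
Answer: $- \frac{84371}{108589} \approx -0.77698$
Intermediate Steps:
$\frac{\left(-325 - 49\right)^{2} + N}{J{\left(433,-630 \right)} - 378744} = \frac{\left(-325 - 49\right)^{2} + 366350}{433 \left(-630\right) - 378744} = \frac{\left(-374\right)^{2} + 366350}{-272790 - 378744} = \frac{139876 + 366350}{-651534} = 506226 \left(- \frac{1}{651534}\right) = - \frac{84371}{108589}$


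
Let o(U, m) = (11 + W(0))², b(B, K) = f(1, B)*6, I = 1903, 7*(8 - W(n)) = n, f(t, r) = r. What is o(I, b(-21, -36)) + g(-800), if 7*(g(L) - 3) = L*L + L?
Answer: 641748/7 ≈ 91678.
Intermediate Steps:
g(L) = 3 + L/7 + L²/7 (g(L) = 3 + (L*L + L)/7 = 3 + (L² + L)/7 = 3 + (L + L²)/7 = 3 + (L/7 + L²/7) = 3 + L/7 + L²/7)
W(n) = 8 - n/7
b(B, K) = 6*B (b(B, K) = B*6 = 6*B)
o(U, m) = 361 (o(U, m) = (11 + (8 - ⅐*0))² = (11 + (8 + 0))² = (11 + 8)² = 19² = 361)
o(I, b(-21, -36)) + g(-800) = 361 + (3 + (⅐)*(-800) + (⅐)*(-800)²) = 361 + (3 - 800/7 + (⅐)*640000) = 361 + (3 - 800/7 + 640000/7) = 361 + 639221/7 = 641748/7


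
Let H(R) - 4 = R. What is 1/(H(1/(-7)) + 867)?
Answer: 7/6096 ≈ 0.0011483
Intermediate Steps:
H(R) = 4 + R
1/(H(1/(-7)) + 867) = 1/((4 + 1/(-7)) + 867) = 1/((4 - 1/7) + 867) = 1/(27/7 + 867) = 1/(6096/7) = 7/6096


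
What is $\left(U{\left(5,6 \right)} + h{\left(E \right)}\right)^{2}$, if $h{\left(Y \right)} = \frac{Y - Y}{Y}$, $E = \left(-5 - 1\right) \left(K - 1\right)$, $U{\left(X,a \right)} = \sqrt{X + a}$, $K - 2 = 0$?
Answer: $11$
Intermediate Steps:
$K = 2$ ($K = 2 + 0 = 2$)
$E = -6$ ($E = \left(-5 - 1\right) \left(2 - 1\right) = \left(-6\right) 1 = -6$)
$h{\left(Y \right)} = 0$ ($h{\left(Y \right)} = \frac{0}{Y} = 0$)
$\left(U{\left(5,6 \right)} + h{\left(E \right)}\right)^{2} = \left(\sqrt{5 + 6} + 0\right)^{2} = \left(\sqrt{11} + 0\right)^{2} = \left(\sqrt{11}\right)^{2} = 11$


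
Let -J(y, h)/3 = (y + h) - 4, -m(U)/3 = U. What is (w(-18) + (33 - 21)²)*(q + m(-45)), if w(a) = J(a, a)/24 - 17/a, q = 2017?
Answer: 2904124/9 ≈ 3.2268e+5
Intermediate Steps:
m(U) = -3*U
J(y, h) = 12 - 3*h - 3*y (J(y, h) = -3*((y + h) - 4) = -3*((h + y) - 4) = -3*(-4 + h + y) = 12 - 3*h - 3*y)
w(a) = ½ - 17/a - a/4 (w(a) = (12 - 3*a - 3*a)/24 - 17/a = (12 - 6*a)*(1/24) - 17/a = (½ - a/4) - 17/a = ½ - 17/a - a/4)
(w(-18) + (33 - 21)²)*(q + m(-45)) = ((¼)*(-68 - 18*(2 - 1*(-18)))/(-18) + (33 - 21)²)*(2017 - 3*(-45)) = ((¼)*(-1/18)*(-68 - 18*(2 + 18)) + 12²)*(2017 + 135) = ((¼)*(-1/18)*(-68 - 18*20) + 144)*2152 = ((¼)*(-1/18)*(-68 - 360) + 144)*2152 = ((¼)*(-1/18)*(-428) + 144)*2152 = (107/18 + 144)*2152 = (2699/18)*2152 = 2904124/9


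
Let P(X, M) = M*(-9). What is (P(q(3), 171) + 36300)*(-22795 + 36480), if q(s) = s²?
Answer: 475704285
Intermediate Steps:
P(X, M) = -9*M
(P(q(3), 171) + 36300)*(-22795 + 36480) = (-9*171 + 36300)*(-22795 + 36480) = (-1539 + 36300)*13685 = 34761*13685 = 475704285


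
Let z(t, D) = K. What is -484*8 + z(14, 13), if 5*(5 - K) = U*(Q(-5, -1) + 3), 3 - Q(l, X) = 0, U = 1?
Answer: -19341/5 ≈ -3868.2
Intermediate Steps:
Q(l, X) = 3 (Q(l, X) = 3 - 1*0 = 3 + 0 = 3)
K = 19/5 (K = 5 - (3 + 3)/5 = 5 - 6/5 = 19/5 ≈ 3.8000)
z(t, D) = 19/5
-484*8 + z(14, 13) = -484*8 + 19/5 = -3872 + 19/5 = -19341/5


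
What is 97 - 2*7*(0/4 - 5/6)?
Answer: 326/3 ≈ 108.67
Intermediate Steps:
97 - 2*7*(0/4 - 5/6) = 97 - 14*(0*(¼) - 5*⅙) = 97 - 14*(0 - ⅚) = 97 - 14*(-5)/6 = 97 - 1*(-35/3) = 97 + 35/3 = 326/3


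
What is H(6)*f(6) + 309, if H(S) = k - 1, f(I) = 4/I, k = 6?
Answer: 937/3 ≈ 312.33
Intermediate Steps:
H(S) = 5 (H(S) = 6 - 1 = 5)
H(6)*f(6) + 309 = 5*(4/6) + 309 = 5*(4*(⅙)) + 309 = 5*(⅔) + 309 = 10/3 + 309 = 937/3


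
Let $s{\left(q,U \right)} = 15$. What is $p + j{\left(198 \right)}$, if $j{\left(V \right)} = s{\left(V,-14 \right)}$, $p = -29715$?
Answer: $-29700$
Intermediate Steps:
$j{\left(V \right)} = 15$
$p + j{\left(198 \right)} = -29715 + 15 = -29700$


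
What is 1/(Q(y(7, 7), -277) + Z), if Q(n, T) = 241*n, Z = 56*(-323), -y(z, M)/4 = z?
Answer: -1/24836 ≈ -4.0264e-5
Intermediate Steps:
y(z, M) = -4*z
Z = -18088
1/(Q(y(7, 7), -277) + Z) = 1/(241*(-4*7) - 18088) = 1/(241*(-28) - 18088) = 1/(-6748 - 18088) = 1/(-24836) = -1/24836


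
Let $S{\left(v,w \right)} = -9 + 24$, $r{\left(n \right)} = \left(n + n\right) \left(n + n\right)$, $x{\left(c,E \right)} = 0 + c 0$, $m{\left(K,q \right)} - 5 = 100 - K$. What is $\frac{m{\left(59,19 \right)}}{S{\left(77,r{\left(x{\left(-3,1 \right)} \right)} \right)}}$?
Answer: $\frac{46}{15} \approx 3.0667$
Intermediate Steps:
$m{\left(K,q \right)} = 105 - K$ ($m{\left(K,q \right)} = 5 - \left(-100 + K\right) = 105 - K$)
$x{\left(c,E \right)} = 0$ ($x{\left(c,E \right)} = 0 + 0 = 0$)
$r{\left(n \right)} = 4 n^{2}$ ($r{\left(n \right)} = 2 n 2 n = 4 n^{2}$)
$S{\left(v,w \right)} = 15$
$\frac{m{\left(59,19 \right)}}{S{\left(77,r{\left(x{\left(-3,1 \right)} \right)} \right)}} = \frac{105 - 59}{15} = \left(105 - 59\right) \frac{1}{15} = 46 \cdot \frac{1}{15} = \frac{46}{15}$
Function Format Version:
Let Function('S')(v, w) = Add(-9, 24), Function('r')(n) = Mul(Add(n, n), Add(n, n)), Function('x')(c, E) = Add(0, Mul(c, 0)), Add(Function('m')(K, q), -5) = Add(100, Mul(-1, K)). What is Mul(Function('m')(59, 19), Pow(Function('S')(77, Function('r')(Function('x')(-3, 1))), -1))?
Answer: Rational(46, 15) ≈ 3.0667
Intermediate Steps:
Function('m')(K, q) = Add(105, Mul(-1, K)) (Function('m')(K, q) = Add(5, Add(100, Mul(-1, K))) = Add(105, Mul(-1, K)))
Function('x')(c, E) = 0 (Function('x')(c, E) = Add(0, 0) = 0)
Function('r')(n) = Mul(4, Pow(n, 2)) (Function('r')(n) = Mul(Mul(2, n), Mul(2, n)) = Mul(4, Pow(n, 2)))
Function('S')(v, w) = 15
Mul(Function('m')(59, 19), Pow(Function('S')(77, Function('r')(Function('x')(-3, 1))), -1)) = Mul(Add(105, Mul(-1, 59)), Pow(15, -1)) = Mul(Add(105, -59), Rational(1, 15)) = Mul(46, Rational(1, 15)) = Rational(46, 15)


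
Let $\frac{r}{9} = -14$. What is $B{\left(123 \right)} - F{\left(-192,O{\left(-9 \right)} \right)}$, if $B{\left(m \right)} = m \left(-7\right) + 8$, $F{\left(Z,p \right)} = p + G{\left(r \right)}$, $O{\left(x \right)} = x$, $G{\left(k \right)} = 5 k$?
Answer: $-214$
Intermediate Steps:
$r = -126$ ($r = 9 \left(-14\right) = -126$)
$F{\left(Z,p \right)} = -630 + p$ ($F{\left(Z,p \right)} = p + 5 \left(-126\right) = p - 630 = -630 + p$)
$B{\left(m \right)} = 8 - 7 m$ ($B{\left(m \right)} = - 7 m + 8 = 8 - 7 m$)
$B{\left(123 \right)} - F{\left(-192,O{\left(-9 \right)} \right)} = \left(8 - 861\right) - \left(-630 - 9\right) = \left(8 - 861\right) - -639 = -853 + 639 = -214$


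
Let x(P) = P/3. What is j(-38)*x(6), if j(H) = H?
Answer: -76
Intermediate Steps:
x(P) = P/3 (x(P) = P*(⅓) = P/3)
j(-38)*x(6) = -38*6/3 = -38*2 = -76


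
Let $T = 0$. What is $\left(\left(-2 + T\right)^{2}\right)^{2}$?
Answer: $16$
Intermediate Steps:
$\left(\left(-2 + T\right)^{2}\right)^{2} = \left(\left(-2 + 0\right)^{2}\right)^{2} = \left(\left(-2\right)^{2}\right)^{2} = 4^{2} = 16$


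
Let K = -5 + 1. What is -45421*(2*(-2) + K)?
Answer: 363368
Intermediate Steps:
K = -4
-45421*(2*(-2) + K) = -45421*(2*(-2) - 4) = -45421*(-4 - 4) = -45421*(-8) = 363368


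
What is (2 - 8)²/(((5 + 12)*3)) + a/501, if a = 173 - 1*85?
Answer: 7508/8517 ≈ 0.88153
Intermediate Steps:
a = 88 (a = 173 - 85 = 88)
(2 - 8)²/(((5 + 12)*3)) + a/501 = (2 - 8)²/(((5 + 12)*3)) + 88/501 = (-6)²/((17*3)) + 88*(1/501) = 36/51 + 88/501 = 36*(1/51) + 88/501 = 12/17 + 88/501 = 7508/8517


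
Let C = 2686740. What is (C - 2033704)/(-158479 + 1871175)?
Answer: 163259/428174 ≈ 0.38129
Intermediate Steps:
(C - 2033704)/(-158479 + 1871175) = (2686740 - 2033704)/(-158479 + 1871175) = 653036/1712696 = 653036*(1/1712696) = 163259/428174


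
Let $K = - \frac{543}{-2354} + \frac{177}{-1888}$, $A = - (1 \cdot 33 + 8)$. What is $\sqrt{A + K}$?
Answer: $\frac{i \sqrt{3622963718}}{9416} \approx 6.3924 i$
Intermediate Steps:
$A = -41$ ($A = - (33 + 8) = \left(-1\right) 41 = -41$)
$K = \frac{5157}{37664}$ ($K = \left(-543\right) \left(- \frac{1}{2354}\right) + 177 \left(- \frac{1}{1888}\right) = \frac{543}{2354} - \frac{3}{32} = \frac{5157}{37664} \approx 0.13692$)
$\sqrt{A + K} = \sqrt{-41 + \frac{5157}{37664}} = \sqrt{- \frac{1539067}{37664}} = \frac{i \sqrt{3622963718}}{9416}$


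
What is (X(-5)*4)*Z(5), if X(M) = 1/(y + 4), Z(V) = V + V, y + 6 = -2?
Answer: -10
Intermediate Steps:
y = -8 (y = -6 - 2 = -8)
Z(V) = 2*V
X(M) = -¼ (X(M) = 1/(-8 + 4) = 1/(-4) = -¼)
(X(-5)*4)*Z(5) = (-¼*4)*(2*5) = -1*10 = -10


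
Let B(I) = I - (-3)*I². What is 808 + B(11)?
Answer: 1182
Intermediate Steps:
B(I) = I + 3*I²
808 + B(11) = 808 + 11*(1 + 3*11) = 808 + 11*(1 + 33) = 808 + 11*34 = 808 + 374 = 1182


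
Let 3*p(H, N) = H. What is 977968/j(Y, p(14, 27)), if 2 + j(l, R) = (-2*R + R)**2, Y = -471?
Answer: 4400856/89 ≈ 49448.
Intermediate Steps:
p(H, N) = H/3
j(l, R) = -2 + R**2 (j(l, R) = -2 + (-2*R + R)**2 = -2 + (-R)**2 = -2 + R**2)
977968/j(Y, p(14, 27)) = 977968/(-2 + ((1/3)*14)**2) = 977968/(-2 + (14/3)**2) = 977968/(-2 + 196/9) = 977968/(178/9) = 977968*(9/178) = 4400856/89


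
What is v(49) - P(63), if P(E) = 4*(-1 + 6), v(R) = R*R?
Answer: 2381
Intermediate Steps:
v(R) = R²
P(E) = 20 (P(E) = 4*5 = 20)
v(49) - P(63) = 49² - 1*20 = 2401 - 20 = 2381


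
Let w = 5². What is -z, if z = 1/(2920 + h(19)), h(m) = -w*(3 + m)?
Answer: -1/2370 ≈ -0.00042194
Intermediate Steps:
w = 25
h(m) = -75 - 25*m (h(m) = -25*(3 + m) = -(75 + 25*m) = -75 - 25*m)
z = 1/2370 (z = 1/(2920 + (-75 - 25*19)) = 1/(2920 + (-75 - 475)) = 1/(2920 - 550) = 1/2370 ≈ 0.00042194)
-z = -1*1/2370 = -1/2370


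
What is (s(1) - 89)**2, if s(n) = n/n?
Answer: 7744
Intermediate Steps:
s(n) = 1
(s(1) - 89)**2 = (1 - 89)**2 = (-88)**2 = 7744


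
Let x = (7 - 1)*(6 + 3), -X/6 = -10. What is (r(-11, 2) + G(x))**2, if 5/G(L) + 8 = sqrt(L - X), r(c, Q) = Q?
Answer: (44*sqrt(6) + 97*I)/(2*(8*sqrt(6) + 29*I)) ≈ 2.0102 - 0.4999*I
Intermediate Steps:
X = 60 (X = -6*(-10) = 60)
x = 54 (x = 6*9 = 54)
G(L) = 5/(-8 + sqrt(-60 + L)) (G(L) = 5/(-8 + sqrt(L - 1*60)) = 5/(-8 + sqrt(L - 60)) = 5/(-8 + sqrt(-60 + L)))
(r(-11, 2) + G(x))**2 = (2 + 5/(-8 + sqrt(-60 + 54)))**2 = (2 + 5/(-8 + sqrt(-6)))**2 = (2 + 5/(-8 + I*sqrt(6)))**2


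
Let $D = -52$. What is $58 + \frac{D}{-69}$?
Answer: $\frac{4054}{69} \approx 58.754$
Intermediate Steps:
$58 + \frac{D}{-69} = 58 + \frac{1}{-69} \left(-52\right) = 58 - - \frac{52}{69} = 58 + \frac{52}{69} = \frac{4054}{69}$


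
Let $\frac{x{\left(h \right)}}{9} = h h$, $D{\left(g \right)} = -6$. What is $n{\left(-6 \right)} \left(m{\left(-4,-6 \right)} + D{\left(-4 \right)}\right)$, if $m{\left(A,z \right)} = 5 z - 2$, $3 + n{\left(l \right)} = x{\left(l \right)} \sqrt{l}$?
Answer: $114 - 12312 i \sqrt{6} \approx 114.0 - 30158.0 i$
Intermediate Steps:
$x{\left(h \right)} = 9 h^{2}$ ($x{\left(h \right)} = 9 h h = 9 h^{2}$)
$n{\left(l \right)} = -3 + 9 l^{\frac{5}{2}}$ ($n{\left(l \right)} = -3 + 9 l^{2} \sqrt{l} = -3 + 9 l^{\frac{5}{2}}$)
$m{\left(A,z \right)} = -2 + 5 z$
$n{\left(-6 \right)} \left(m{\left(-4,-6 \right)} + D{\left(-4 \right)}\right) = \left(-3 + 9 \left(-6\right)^{\frac{5}{2}}\right) \left(\left(-2 + 5 \left(-6\right)\right) - 6\right) = \left(-3 + 9 \cdot 36 i \sqrt{6}\right) \left(\left(-2 - 30\right) - 6\right) = \left(-3 + 324 i \sqrt{6}\right) \left(-32 - 6\right) = \left(-3 + 324 i \sqrt{6}\right) \left(-38\right) = 114 - 12312 i \sqrt{6}$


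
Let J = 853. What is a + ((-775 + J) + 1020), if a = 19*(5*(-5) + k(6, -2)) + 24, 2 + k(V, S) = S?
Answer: 571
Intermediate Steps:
k(V, S) = -2 + S
a = -527 (a = 19*(5*(-5) + (-2 - 2)) + 24 = 19*(-25 - 4) + 24 = 19*(-29) + 24 = -551 + 24 = -527)
a + ((-775 + J) + 1020) = -527 + ((-775 + 853) + 1020) = -527 + (78 + 1020) = -527 + 1098 = 571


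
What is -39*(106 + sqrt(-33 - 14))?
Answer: -4134 - 39*I*sqrt(47) ≈ -4134.0 - 267.37*I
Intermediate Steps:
-39*(106 + sqrt(-33 - 14)) = -39*(106 + sqrt(-47)) = -39*(106 + I*sqrt(47)) = -4134 - 39*I*sqrt(47)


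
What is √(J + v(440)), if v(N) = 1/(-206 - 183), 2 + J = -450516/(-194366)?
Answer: 17*√1559233692815/37804187 ≈ 0.56152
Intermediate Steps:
J = 30892/97183 (J = -2 - 450516/(-194366) = -2 - 450516*(-1/194366) = -2 + 225258/97183 = 30892/97183 ≈ 0.31787)
v(N) = -1/389 (v(N) = 1/(-389) = -1/389)
√(J + v(440)) = √(30892/97183 - 1/389) = √(11919805/37804187) = 17*√1559233692815/37804187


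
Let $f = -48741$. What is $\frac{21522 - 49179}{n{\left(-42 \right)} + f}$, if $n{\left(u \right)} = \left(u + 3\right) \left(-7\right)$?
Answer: $\frac{1317}{2308} \approx 0.57062$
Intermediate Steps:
$n{\left(u \right)} = -21 - 7 u$ ($n{\left(u \right)} = \left(3 + u\right) \left(-7\right) = -21 - 7 u$)
$\frac{21522 - 49179}{n{\left(-42 \right)} + f} = \frac{21522 - 49179}{\left(-21 - -294\right) - 48741} = - \frac{27657}{\left(-21 + 294\right) - 48741} = - \frac{27657}{273 - 48741} = - \frac{27657}{-48468} = \left(-27657\right) \left(- \frac{1}{48468}\right) = \frac{1317}{2308}$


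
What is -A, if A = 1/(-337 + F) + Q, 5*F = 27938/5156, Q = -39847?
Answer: 172535968857/4329961 ≈ 39847.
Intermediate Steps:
F = 13969/12890 (F = (27938/5156)/5 = (27938*(1/5156))/5 = (1/5)*(13969/2578) = 13969/12890 ≈ 1.0837)
A = -172535968857/4329961 (A = 1/(-337 + 13969/12890) - 39847 = 1/(-4329961/12890) - 39847 = -12890/4329961 - 39847 = -172535968857/4329961 ≈ -39847.)
-A = -1*(-172535968857/4329961) = 172535968857/4329961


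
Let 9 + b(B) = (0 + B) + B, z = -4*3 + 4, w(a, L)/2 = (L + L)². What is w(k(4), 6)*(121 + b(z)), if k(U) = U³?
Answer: 27648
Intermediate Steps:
w(a, L) = 8*L² (w(a, L) = 2*(L + L)² = 2*(2*L)² = 2*(4*L²) = 8*L²)
z = -8 (z = -12 + 4 = -8)
b(B) = -9 + 2*B (b(B) = -9 + ((0 + B) + B) = -9 + (B + B) = -9 + 2*B)
w(k(4), 6)*(121 + b(z)) = (8*6²)*(121 + (-9 + 2*(-8))) = (8*36)*(121 + (-9 - 16)) = 288*(121 - 25) = 288*96 = 27648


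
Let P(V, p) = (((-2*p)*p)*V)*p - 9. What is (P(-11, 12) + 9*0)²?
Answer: 1444532049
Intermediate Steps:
P(V, p) = -9 - 2*V*p³ (P(V, p) = ((-2*p²)*V)*p - 9 = (-2*V*p²)*p - 9 = -2*V*p³ - 9 = -9 - 2*V*p³)
(P(-11, 12) + 9*0)² = ((-9 - 2*(-11)*12³) + 9*0)² = ((-9 - 2*(-11)*1728) + 0)² = ((-9 + 38016) + 0)² = (38007 + 0)² = 38007² = 1444532049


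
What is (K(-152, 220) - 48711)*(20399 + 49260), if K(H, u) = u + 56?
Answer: -3373933665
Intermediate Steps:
K(H, u) = 56 + u
(K(-152, 220) - 48711)*(20399 + 49260) = ((56 + 220) - 48711)*(20399 + 49260) = (276 - 48711)*69659 = -48435*69659 = -3373933665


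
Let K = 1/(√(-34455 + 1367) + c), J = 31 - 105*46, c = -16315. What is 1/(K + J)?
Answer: -638776453201/3065488238059442 + 2*I*√517/1532744119029721 ≈ -0.00020838 + 2.9669e-14*I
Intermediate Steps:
J = -4799 (J = 31 - 4830 = -4799)
K = 1/(-16315 + 8*I*√517) (K = 1/(√(-34455 + 1367) - 16315) = 1/(√(-33088) - 16315) = 1/(8*I*√517 - 16315) = 1/(-16315 + 8*I*√517) ≈ -6.1286e-5 - 6.833e-7*I)
1/(K + J) = 1/((-16315/266212313 - 8*I*√517/266212313) - 4799) = 1/(-1277552906402/266212313 - 8*I*√517/266212313)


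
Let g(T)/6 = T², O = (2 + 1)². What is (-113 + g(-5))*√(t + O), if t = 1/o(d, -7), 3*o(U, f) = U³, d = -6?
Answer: 37*√1294/12 ≈ 110.91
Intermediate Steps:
o(U, f) = U³/3
O = 9 (O = 3² = 9)
t = -1/72 (t = 1/((⅓)*(-6)³) = 1/((⅓)*(-216)) = 1/(-72) = -1/72 ≈ -0.013889)
g(T) = 6*T²
(-113 + g(-5))*√(t + O) = (-113 + 6*(-5)²)*√(-1/72 + 9) = (-113 + 6*25)*√(647/72) = (-113 + 150)*(√1294/12) = 37*(√1294/12) = 37*√1294/12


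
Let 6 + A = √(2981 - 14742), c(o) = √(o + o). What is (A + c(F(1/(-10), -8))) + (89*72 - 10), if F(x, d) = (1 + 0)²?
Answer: 6392 + √2 + I*√11761 ≈ 6393.4 + 108.45*I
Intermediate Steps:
F(x, d) = 1 (F(x, d) = 1² = 1)
c(o) = √2*√o (c(o) = √(2*o) = √2*√o)
A = -6 + I*√11761 (A = -6 + √(2981 - 14742) = -6 + √(-11761) = -6 + I*√11761 ≈ -6.0 + 108.45*I)
(A + c(F(1/(-10), -8))) + (89*72 - 10) = ((-6 + I*√11761) + √2*√1) + (89*72 - 10) = ((-6 + I*√11761) + √2*1) + (6408 - 10) = ((-6 + I*√11761) + √2) + 6398 = (-6 + √2 + I*√11761) + 6398 = 6392 + √2 + I*√11761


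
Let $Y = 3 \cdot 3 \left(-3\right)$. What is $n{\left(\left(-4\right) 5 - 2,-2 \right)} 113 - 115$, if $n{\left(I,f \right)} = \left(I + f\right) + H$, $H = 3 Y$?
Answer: $-11980$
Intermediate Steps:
$Y = -27$ ($Y = 9 \left(-3\right) = -27$)
$H = -81$ ($H = 3 \left(-27\right) = -81$)
$n{\left(I,f \right)} = -81 + I + f$ ($n{\left(I,f \right)} = \left(I + f\right) - 81 = -81 + I + f$)
$n{\left(\left(-4\right) 5 - 2,-2 \right)} 113 - 115 = \left(-81 - 22 - 2\right) 113 - 115 = \left(-105\right) 113 - 115 = -11865 - 115 = -11980$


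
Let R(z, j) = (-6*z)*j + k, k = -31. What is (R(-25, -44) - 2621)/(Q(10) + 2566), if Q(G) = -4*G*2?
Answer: -4626/1243 ≈ -3.7216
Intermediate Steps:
Q(G) = -8*G
R(z, j) = -31 - 6*j*z (R(z, j) = (-6*z)*j - 31 = -6*j*z - 31 = -31 - 6*j*z)
(R(-25, -44) - 2621)/(Q(10) + 2566) = ((-31 - 6*(-44)*(-25)) - 2621)/(-8*10 + 2566) = ((-31 - 6600) - 2621)/(-80 + 2566) = (-6631 - 2621)/2486 = -9252*1/2486 = -4626/1243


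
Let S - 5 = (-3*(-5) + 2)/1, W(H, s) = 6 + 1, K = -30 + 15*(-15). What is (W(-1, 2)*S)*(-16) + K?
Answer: -2719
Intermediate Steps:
K = -255 (K = -30 - 225 = -255)
W(H, s) = 7
S = 22 (S = 5 + (-3*(-5) + 2)/1 = 5 + (15 + 2)*1 = 5 + 17*1 = 5 + 17 = 22)
(W(-1, 2)*S)*(-16) + K = (7*22)*(-16) - 255 = 154*(-16) - 255 = -2464 - 255 = -2719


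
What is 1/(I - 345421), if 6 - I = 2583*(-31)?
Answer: -1/265342 ≈ -3.7687e-6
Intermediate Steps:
I = 80079 (I = 6 - 2583*(-31) = 6 - 1*(-80073) = 6 + 80073 = 80079)
1/(I - 345421) = 1/(80079 - 345421) = 1/(-265342) = -1/265342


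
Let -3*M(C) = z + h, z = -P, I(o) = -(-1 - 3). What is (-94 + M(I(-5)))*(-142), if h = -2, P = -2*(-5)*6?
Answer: 31240/3 ≈ 10413.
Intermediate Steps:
I(o) = 4 (I(o) = -1*(-4) = 4)
P = 60 (P = 10*6 = 60)
z = -60 (z = -1*60 = -60)
M(C) = 62/3 (M(C) = -(-60 - 2)/3 = -1/3*(-62) = 62/3)
(-94 + M(I(-5)))*(-142) = (-94 + 62/3)*(-142) = -220/3*(-142) = 31240/3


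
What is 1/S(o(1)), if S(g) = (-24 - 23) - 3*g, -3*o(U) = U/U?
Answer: -1/46 ≈ -0.021739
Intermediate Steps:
o(U) = -⅓ (o(U) = -U/(3*U) = -⅓*1 = -⅓)
S(g) = -47 - 3*g
1/S(o(1)) = 1/(-47 - 3*(-⅓)) = 1/(-47 + 1) = 1/(-46) = -1/46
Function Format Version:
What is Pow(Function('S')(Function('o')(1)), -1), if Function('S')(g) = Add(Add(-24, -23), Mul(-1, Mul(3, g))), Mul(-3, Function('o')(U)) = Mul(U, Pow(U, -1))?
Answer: Rational(-1, 46) ≈ -0.021739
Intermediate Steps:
Function('o')(U) = Rational(-1, 3) (Function('o')(U) = Mul(Rational(-1, 3), Mul(U, Pow(U, -1))) = Mul(Rational(-1, 3), 1) = Rational(-1, 3))
Function('S')(g) = Add(-47, Mul(-3, g))
Pow(Function('S')(Function('o')(1)), -1) = Pow(Add(-47, Mul(-3, Rational(-1, 3))), -1) = Pow(Add(-47, 1), -1) = Pow(-46, -1) = Rational(-1, 46)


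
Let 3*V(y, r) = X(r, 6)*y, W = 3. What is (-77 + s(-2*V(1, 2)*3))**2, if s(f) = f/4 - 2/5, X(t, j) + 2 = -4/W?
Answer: 1290496/225 ≈ 5735.5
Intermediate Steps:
X(t, j) = -10/3 (X(t, j) = -2 - 4/3 = -10/3)
V(y, r) = -10*y/9 (V(y, r) = (-10*y/3)/3 = -10*y/9)
s(f) = -2/5 + f/4 (s(f) = f*(1/4) - 2*1/5 = f/4 - 2/5 = -2/5 + f/4)
(-77 + s(-2*V(1, 2)*3))**2 = (-77 + (-2/5 + (-(-20)/9*3)/4))**2 = (-77 + (-2/5 + (-2*(-10/9)*3)/4))**2 = (-77 + (-2/5 + ((20/9)*3)/4))**2 = (-77 + (-2/5 + (1/4)*(20/3)))**2 = (-77 + (-2/5 + 5/3))**2 = (-77 + 19/15)**2 = (-1136/15)**2 = 1290496/225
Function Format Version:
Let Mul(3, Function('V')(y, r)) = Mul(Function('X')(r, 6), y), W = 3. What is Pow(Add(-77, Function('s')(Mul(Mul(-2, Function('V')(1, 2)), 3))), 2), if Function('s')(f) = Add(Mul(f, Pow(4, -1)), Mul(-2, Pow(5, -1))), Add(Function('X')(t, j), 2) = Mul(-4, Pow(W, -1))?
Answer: Rational(1290496, 225) ≈ 5735.5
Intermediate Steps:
Function('X')(t, j) = Rational(-10, 3) (Function('X')(t, j) = Add(-2, Mul(-4, Pow(3, -1))) = Add(-2, Mul(-4, Rational(1, 3))) = Add(-2, Rational(-4, 3)) = Rational(-10, 3))
Function('V')(y, r) = Mul(Rational(-10, 9), y) (Function('V')(y, r) = Mul(Rational(1, 3), Mul(Rational(-10, 3), y)) = Mul(Rational(-10, 9), y))
Function('s')(f) = Add(Rational(-2, 5), Mul(Rational(1, 4), f)) (Function('s')(f) = Add(Mul(f, Rational(1, 4)), Mul(-2, Rational(1, 5))) = Add(Mul(Rational(1, 4), f), Rational(-2, 5)) = Add(Rational(-2, 5), Mul(Rational(1, 4), f)))
Pow(Add(-77, Function('s')(Mul(Mul(-2, Function('V')(1, 2)), 3))), 2) = Pow(Add(-77, Add(Rational(-2, 5), Mul(Rational(1, 4), Mul(Mul(-2, Mul(Rational(-10, 9), 1)), 3)))), 2) = Pow(Add(-77, Add(Rational(-2, 5), Mul(Rational(1, 4), Mul(Mul(-2, Rational(-10, 9)), 3)))), 2) = Pow(Add(-77, Add(Rational(-2, 5), Mul(Rational(1, 4), Mul(Rational(20, 9), 3)))), 2) = Pow(Add(-77, Add(Rational(-2, 5), Mul(Rational(1, 4), Rational(20, 3)))), 2) = Pow(Add(-77, Add(Rational(-2, 5), Rational(5, 3))), 2) = Pow(Add(-77, Rational(19, 15)), 2) = Pow(Rational(-1136, 15), 2) = Rational(1290496, 225)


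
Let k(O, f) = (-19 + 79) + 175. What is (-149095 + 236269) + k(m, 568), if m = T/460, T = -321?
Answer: 87409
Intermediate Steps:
m = -321/460 ≈ -0.69783
k(O, f) = 235 (k(O, f) = 60 + 175 = 235)
(-149095 + 236269) + k(m, 568) = (-149095 + 236269) + 235 = 87174 + 235 = 87409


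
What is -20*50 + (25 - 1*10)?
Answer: -985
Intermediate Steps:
-20*50 + (25 - 1*10) = -1000 + (25 - 10) = -1000 + 15 = -985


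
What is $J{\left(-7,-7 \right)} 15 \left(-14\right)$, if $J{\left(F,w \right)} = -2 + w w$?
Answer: $-9870$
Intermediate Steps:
$J{\left(F,w \right)} = -2 + w^{2}$
$J{\left(-7,-7 \right)} 15 \left(-14\right) = \left(-2 + \left(-7\right)^{2}\right) 15 \left(-14\right) = \left(-2 + 49\right) 15 \left(-14\right) = 47 \cdot 15 \left(-14\right) = 705 \left(-14\right) = -9870$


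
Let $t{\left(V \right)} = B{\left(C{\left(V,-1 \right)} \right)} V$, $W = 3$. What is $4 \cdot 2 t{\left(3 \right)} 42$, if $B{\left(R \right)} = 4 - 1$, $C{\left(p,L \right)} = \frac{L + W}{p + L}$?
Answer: $3024$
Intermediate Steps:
$C{\left(p,L \right)} = \frac{3 + L}{L + p}$ ($C{\left(p,L \right)} = \frac{L + 3}{p + L} = \frac{3 + L}{L + p}$)
$B{\left(R \right)} = 3$ ($B{\left(R \right)} = 4 - 1 = 3$)
$t{\left(V \right)} = 3 V$
$4 \cdot 2 t{\left(3 \right)} 42 = 4 \cdot 2 \cdot 3 \cdot 3 \cdot 42 = 8 \cdot 9 \cdot 42 = 72 \cdot 42 = 3024$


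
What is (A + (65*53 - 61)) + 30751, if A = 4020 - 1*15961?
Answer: 22194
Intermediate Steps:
A = -11941 (A = 4020 - 15961 = -11941)
(A + (65*53 - 61)) + 30751 = (-11941 + (65*53 - 61)) + 30751 = (-11941 + (3445 - 61)) + 30751 = (-11941 + 3384) + 30751 = -8557 + 30751 = 22194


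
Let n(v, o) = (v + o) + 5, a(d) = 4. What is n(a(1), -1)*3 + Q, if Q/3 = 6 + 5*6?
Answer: 132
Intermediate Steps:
n(v, o) = 5 + o + v (n(v, o) = (o + v) + 5 = 5 + o + v)
Q = 108 (Q = 3*(6 + 5*6) = 3*(6 + 30) = 3*36 = 108)
n(a(1), -1)*3 + Q = (5 - 1 + 4)*3 + 108 = 8*3 + 108 = 24 + 108 = 132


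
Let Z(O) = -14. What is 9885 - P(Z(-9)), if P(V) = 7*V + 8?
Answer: 9975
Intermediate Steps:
P(V) = 8 + 7*V
9885 - P(Z(-9)) = 9885 - (8 + 7*(-14)) = 9885 - (8 - 98) = 9885 - 1*(-90) = 9885 + 90 = 9975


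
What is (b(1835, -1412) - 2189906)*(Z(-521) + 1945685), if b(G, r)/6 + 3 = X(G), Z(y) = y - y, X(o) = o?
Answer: -4239480286090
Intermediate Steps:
Z(y) = 0
b(G, r) = -18 + 6*G
(b(1835, -1412) - 2189906)*(Z(-521) + 1945685) = ((-18 + 6*1835) - 2189906)*(0 + 1945685) = ((-18 + 11010) - 2189906)*1945685 = (10992 - 2189906)*1945685 = -2178914*1945685 = -4239480286090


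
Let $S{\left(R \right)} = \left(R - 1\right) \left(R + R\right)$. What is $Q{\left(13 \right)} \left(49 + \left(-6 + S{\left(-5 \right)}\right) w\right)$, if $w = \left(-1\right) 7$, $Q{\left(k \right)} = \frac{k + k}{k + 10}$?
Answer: $- \frac{8554}{23} \approx -371.91$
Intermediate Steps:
$Q{\left(k \right)} = \frac{2 k}{10 + k}$
$S{\left(R \right)} = 2 R \left(-1 + R\right)$ ($S{\left(R \right)} = \left(-1 + R\right) 2 R = 2 R \left(-1 + R\right)$)
$w = -7$
$Q{\left(13 \right)} \left(49 + \left(-6 + S{\left(-5 \right)}\right) w\right) = 2 \cdot 13 \frac{1}{10 + 13} \left(49 + \left(-6 + 2 \left(-5\right) \left(-1 - 5\right)\right) \left(-7\right)\right) = 2 \cdot 13 \cdot \frac{1}{23} \left(49 + \left(-6 + 2 \left(-5\right) \left(-6\right)\right) \left(-7\right)\right) = 2 \cdot 13 \cdot \frac{1}{23} \left(49 + \left(-6 + 60\right) \left(-7\right)\right) = \frac{26 \left(49 + 54 \left(-7\right)\right)}{23} = \frac{26 \left(49 - 378\right)}{23} = \frac{26}{23} \left(-329\right) = - \frac{8554}{23}$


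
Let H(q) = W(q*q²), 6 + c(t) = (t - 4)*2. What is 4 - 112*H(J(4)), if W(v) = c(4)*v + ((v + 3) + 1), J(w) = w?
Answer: 35396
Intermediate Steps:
c(t) = -14 + 2*t (c(t) = -6 + (t - 4)*2 = -6 + (-4 + t)*2 = -6 + (-8 + 2*t) = -14 + 2*t)
W(v) = 4 - 5*v (W(v) = (-14 + 2*4)*v + ((v + 3) + 1) = (-14 + 8)*v + ((3 + v) + 1) = -6*v + (4 + v) = 4 - 5*v)
H(q) = 4 - 5*q³ (H(q) = 4 - 5*q*q² = 4 - 5*q³)
4 - 112*H(J(4)) = 4 - 112*(4 - 5*4³) = 4 - 112*(4 - 5*64) = 4 - 112*(4 - 320) = 4 - 112*(-316) = 4 + 35392 = 35396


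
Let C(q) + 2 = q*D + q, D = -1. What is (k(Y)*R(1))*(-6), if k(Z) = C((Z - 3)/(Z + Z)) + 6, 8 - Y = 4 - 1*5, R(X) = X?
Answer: -24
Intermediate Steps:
C(q) = -2 (C(q) = -2 + (q*(-1) + q) = -2 + (-q + q) = -2 + 0 = -2)
Y = 9 (Y = 8 - (4 - 1*5) = 8 - (4 - 5) = 8 - 1*(-1) = 8 + 1 = 9)
k(Z) = 4 (k(Z) = -2 + 6 = 4)
(k(Y)*R(1))*(-6) = (4*1)*(-6) = 4*(-6) = -24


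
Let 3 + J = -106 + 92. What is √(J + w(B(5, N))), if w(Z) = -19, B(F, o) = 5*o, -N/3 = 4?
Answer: 6*I ≈ 6.0*I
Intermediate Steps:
N = -12 (N = -3*4 = -12)
J = -17 (J = -3 + (-106 + 92) = -3 - 14 = -17)
√(J + w(B(5, N))) = √(-17 - 19) = √(-36) = 6*I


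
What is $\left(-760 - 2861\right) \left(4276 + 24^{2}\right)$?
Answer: $-17569092$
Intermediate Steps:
$\left(-760 - 2861\right) \left(4276 + 24^{2}\right) = - 3621 \left(4276 + 576\right) = \left(-3621\right) 4852 = -17569092$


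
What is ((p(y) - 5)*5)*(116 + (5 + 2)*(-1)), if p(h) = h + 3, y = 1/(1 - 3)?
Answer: -2725/2 ≈ -1362.5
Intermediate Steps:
y = -½ (y = 1/(-2) = -½ ≈ -0.50000)
p(h) = 3 + h
((p(y) - 5)*5)*(116 + (5 + 2)*(-1)) = (((3 - ½) - 5)*5)*(116 + (5 + 2)*(-1)) = ((5/2 - 5)*5)*(116 + 7*(-1)) = (-5/2*5)*(116 - 7) = -25/2*109 = -2725/2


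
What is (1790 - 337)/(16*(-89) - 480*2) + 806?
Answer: 1920051/2384 ≈ 805.39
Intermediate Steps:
(1790 - 337)/(16*(-89) - 480*2) + 806 = 1453/(-1424 - 960) + 806 = 1453/(-2384) + 806 = 1453*(-1/2384) + 806 = -1453/2384 + 806 = 1920051/2384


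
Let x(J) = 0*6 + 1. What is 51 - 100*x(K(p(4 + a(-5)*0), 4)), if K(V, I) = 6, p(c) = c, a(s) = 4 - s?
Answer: -49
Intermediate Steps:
x(J) = 1 (x(J) = 0 + 1 = 1)
51 - 100*x(K(p(4 + a(-5)*0), 4)) = 51 - 100*1 = 51 - 100 = -49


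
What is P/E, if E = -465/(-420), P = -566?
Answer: -15848/31 ≈ -511.23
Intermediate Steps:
E = 31/28 (E = -465*(-1/420) = 31/28 ≈ 1.1071)
P/E = -566/31/28 = -566*28/31 = -15848/31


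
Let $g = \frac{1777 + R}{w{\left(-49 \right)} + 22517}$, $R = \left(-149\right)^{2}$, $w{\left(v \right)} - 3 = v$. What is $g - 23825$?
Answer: $- \frac{535347597}{22471} \approx -23824.0$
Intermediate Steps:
$w{\left(v \right)} = 3 + v$
$R = 22201$
$g = \frac{23978}{22471}$ ($g = \frac{1777 + 22201}{\left(3 - 49\right) + 22517} = \frac{23978}{-46 + 22517} = \frac{23978}{22471} \approx 1.0671$)
$g - 23825 = \frac{23978}{22471} - 23825 = - \frac{535347597}{22471}$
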